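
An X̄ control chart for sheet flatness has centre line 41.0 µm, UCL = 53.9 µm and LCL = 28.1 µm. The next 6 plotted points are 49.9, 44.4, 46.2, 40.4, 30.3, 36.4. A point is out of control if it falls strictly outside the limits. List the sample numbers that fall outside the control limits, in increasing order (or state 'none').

none

All 6 points lie within [28.1, 53.9].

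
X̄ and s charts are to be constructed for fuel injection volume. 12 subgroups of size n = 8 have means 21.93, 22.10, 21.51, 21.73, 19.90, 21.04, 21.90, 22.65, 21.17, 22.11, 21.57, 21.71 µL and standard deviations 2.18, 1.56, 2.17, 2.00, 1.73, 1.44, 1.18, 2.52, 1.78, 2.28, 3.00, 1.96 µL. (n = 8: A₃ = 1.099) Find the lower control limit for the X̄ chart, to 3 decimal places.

X̄̄ = (21.93 + 22.10 + 21.51 + 21.73 + 19.90 + 21.04 + 21.90 + 22.65 + 21.17 + 22.11 + 21.57 + 21.71) / 12 = 21.6100
s̄ = (2.18 + 1.56 + 2.17 + 2.00 + 1.73 + 1.44 + 1.18 + 2.52 + 1.78 + 2.28 + 3.00 + 1.96) / 12 = 1.9833
LCL = X̄̄ − A₃·s̄ = 21.6100 − 1.099 × 1.9833 = 19.4303

19.430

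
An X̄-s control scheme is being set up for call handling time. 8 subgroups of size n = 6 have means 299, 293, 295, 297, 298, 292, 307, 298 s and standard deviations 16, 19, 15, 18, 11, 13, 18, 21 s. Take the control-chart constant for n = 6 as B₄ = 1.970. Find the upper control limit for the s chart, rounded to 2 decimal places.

s̄ = (16 + 19 + 15 + 18 + 11 + 13 + 18 + 21) / 8 = 16.3750
UCL_s = B₄·s̄ = 1.970 × 16.3750 = 32.2587

32.26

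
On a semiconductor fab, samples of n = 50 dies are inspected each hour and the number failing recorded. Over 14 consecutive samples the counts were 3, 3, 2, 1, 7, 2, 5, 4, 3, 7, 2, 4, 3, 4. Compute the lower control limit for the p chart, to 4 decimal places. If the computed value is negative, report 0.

0.0000

p̄ = Σdᵢ / (k·n) = 50 / (14 × 50) = 0.07143
LCL = p̄ − 3·√(p̄(1−p̄)/n) = 0.07143 − 3 × 0.03642 = -0.03784 → 0 (negative, so LCL = 0)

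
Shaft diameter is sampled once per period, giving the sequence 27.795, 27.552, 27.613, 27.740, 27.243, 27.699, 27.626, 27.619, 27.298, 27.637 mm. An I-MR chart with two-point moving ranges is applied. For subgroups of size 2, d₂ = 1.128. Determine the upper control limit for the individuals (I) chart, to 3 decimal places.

28.210

X̄ = (27.795 + 27.552 + 27.613 + 27.740 + 27.243 + 27.699 + 27.626 + 27.619 + 27.298 + 27.637) / 10 = 27.5822
Moving ranges: 0.243, 0.061, 0.127, 0.497, 0.456, 0.073, 0.007, 0.321, 0.339; M̄R̄ = 2.1240 / 9 = 0.2360
UCL = X̄ + 3·M̄R̄/d₂ = 27.5822 + 3 × 0.2360 / 1.128 = 28.2099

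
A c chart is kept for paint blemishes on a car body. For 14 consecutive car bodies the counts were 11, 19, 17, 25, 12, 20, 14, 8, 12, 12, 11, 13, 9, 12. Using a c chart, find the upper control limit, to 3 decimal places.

c̄ = (11 + 19 + 17 + 25 + 12 + 20 + 14 + 8 + 12 + 12 + 11 + 13 + 9 + 12) / 14 = 195 / 14 = 13.9286
UCL = c̄ + 3√c̄ = 13.9286 + 3 × √13.9286 = 13.9286 + 3 × 3.7321 = 25.1249

25.125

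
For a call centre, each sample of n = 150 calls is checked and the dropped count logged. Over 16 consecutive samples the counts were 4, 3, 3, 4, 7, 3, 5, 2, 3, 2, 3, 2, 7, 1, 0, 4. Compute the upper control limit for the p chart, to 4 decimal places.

p̄ = Σdᵢ / (k·n) = 53 / (16 × 150) = 0.02208
UCL = p̄ + 3·√(p̄(1−p̄)/n) = 0.02208 + 3 × √(0.02208×0.97792/150) = 0.02208 + 3 × 0.01200 = 0.05808

0.0581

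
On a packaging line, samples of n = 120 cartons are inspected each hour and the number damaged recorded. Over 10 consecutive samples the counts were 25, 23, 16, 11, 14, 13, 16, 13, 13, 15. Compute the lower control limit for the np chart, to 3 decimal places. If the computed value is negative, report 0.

4.758

p̄ = Σdᵢ / (k·n) = 159 / (10 × 120) = 0.13250
LCL = np̄ − 3·√(np̄(1−p̄)) = 15.9000 − 3 × 3.7139 = 4.7582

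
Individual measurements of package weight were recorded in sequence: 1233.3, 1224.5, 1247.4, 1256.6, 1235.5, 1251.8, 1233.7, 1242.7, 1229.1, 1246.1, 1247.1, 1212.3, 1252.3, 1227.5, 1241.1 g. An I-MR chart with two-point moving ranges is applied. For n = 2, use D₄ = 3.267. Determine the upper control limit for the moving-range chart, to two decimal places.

Moving ranges: 8.8, 22.9, 9.2, 21.1, 16.3, 18.1, 9.0, 13.6, 17.0, 1.0, 34.8, 40.0, 24.8, 13.6; M̄R̄ = 250.2000 / 14 = 17.8714
UCL_MR = D₄·M̄R̄ = 3.267 × 17.8714 = 58.3860

58.39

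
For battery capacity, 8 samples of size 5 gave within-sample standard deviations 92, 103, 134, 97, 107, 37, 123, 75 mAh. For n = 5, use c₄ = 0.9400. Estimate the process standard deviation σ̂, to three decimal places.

102.128

s̄ = (92 + 103 + 134 + 97 + 107 + 37 + 123 + 75) / 8 = 96.0000
σ̂ = s̄ / c₄ = 96.0000 / 0.9400 = 102.1277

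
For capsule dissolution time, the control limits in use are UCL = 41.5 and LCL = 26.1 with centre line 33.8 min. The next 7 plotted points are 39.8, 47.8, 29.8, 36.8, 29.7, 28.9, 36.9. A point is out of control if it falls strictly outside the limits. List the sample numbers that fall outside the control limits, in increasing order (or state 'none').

2

Compare each point to [26.1, 41.5]: sample 2 = 47.8 > UCL.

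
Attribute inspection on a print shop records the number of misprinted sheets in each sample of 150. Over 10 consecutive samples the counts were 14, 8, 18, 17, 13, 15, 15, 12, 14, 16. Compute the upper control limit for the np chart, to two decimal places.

p̄ = Σdᵢ / (k·n) = 142 / (10 × 150) = 0.09467
UCL = np̄ + 3·√(np̄(1−p̄)) = 14.2000 + 3 × √(14.2000×0.90533) = 14.2000 + 3 × 3.5855 = 24.9565

24.96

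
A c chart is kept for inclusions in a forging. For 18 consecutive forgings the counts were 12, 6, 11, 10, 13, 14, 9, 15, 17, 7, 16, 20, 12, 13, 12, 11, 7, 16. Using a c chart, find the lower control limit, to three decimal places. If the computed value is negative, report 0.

c̄ = (12 + 6 + 11 + 10 + 13 + 14 + 9 + 15 + 17 + 7 + 16 + 20 + 12 + 13 + 12 + 11 + 7 + 16) / 18 = 221 / 18 = 12.2778
LCL = c̄ − 3√c̄ = 12.2778 − 3 × 3.5040 = 1.7659

1.766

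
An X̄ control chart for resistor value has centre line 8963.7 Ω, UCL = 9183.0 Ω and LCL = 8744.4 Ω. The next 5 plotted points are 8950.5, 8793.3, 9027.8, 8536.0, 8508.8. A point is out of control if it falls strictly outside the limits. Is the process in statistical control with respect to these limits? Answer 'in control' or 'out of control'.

Compare each point to [8744.4, 9183.0]: sample 4 = 8536.0 < LCL; sample 5 = 8508.8 < LCL.

out of control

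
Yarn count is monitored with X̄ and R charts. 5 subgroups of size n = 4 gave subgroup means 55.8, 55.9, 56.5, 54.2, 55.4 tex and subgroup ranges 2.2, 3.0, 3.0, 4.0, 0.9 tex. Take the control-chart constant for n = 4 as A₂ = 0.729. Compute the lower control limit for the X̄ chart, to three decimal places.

X̄̄ = (55.8 + 55.9 + 56.5 + 54.2 + 55.4) / 5 = 277.8000 / 5 = 55.5600
R̄ = (2.2 + 3.0 + 3.0 + 4.0 + 0.9) / 5 = 13.1000 / 5 = 2.6200
LCL = X̄̄ − A₂·R̄ = 55.5600 − 0.729 × 2.6200 = 53.6500

53.650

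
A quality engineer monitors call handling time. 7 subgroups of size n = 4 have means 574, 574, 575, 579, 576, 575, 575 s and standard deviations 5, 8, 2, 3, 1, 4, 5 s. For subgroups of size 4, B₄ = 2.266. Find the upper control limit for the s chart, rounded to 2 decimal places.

9.06

s̄ = (5 + 8 + 2 + 3 + 1 + 4 + 5) / 7 = 4.0000
UCL_s = B₄·s̄ = 2.266 × 4.0000 = 9.0640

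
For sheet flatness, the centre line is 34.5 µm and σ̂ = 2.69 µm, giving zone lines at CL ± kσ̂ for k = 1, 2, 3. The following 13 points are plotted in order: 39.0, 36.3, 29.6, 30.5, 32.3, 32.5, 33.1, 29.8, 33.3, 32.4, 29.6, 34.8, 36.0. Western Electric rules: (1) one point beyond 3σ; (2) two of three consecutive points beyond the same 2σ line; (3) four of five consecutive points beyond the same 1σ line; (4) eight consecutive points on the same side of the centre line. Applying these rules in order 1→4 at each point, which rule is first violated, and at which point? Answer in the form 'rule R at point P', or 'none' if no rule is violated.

Zone of each point (C = within 1σ̂, B = 1σ̂–2σ̂, A = 2σ̂–3σ̂, * = beyond 3σ̂; sign = side of CL): 1:+B, 2:+C, 3:-B, 4:-B, 5:-C, 6:-C, 7:-C, 8:-B, 9:-C, 10:-C, 11:-B, 12:+C, 13:+C
Rule 4 (eight consecutive points on the same side of the centre line) is satisfied at point 10.

rule 4 at point 10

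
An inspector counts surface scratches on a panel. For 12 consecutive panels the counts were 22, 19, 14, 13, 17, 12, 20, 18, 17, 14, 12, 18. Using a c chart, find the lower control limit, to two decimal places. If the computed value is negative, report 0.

4.21

c̄ = (22 + 19 + 14 + 13 + 17 + 12 + 20 + 18 + 17 + 14 + 12 + 18) / 12 = 196 / 12 = 16.3333
LCL = c̄ − 3√c̄ = 16.3333 − 3 × 4.0415 = 4.2090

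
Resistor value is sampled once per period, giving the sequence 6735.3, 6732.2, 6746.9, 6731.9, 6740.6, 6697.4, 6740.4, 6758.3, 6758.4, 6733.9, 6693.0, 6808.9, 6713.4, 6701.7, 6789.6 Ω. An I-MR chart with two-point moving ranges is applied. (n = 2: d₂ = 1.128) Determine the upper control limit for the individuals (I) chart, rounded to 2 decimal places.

6837.98

X̄ = (6735.3 + 6732.2 + 6746.9 + 6731.9 + 6740.6 + 6697.4 + 6740.4 + 6758.3 + 6758.4 + 6733.9 + 6693.0 + 6808.9 + 6713.4 + 6701.7 + 6789.6) / 15 = 6738.7933
Moving ranges: 3.1, 14.7, 15.0, 8.7, 43.2, 43.0, 17.9, 0.1, 24.5, 40.9, 115.9, 95.5, 11.7, 87.9; M̄R̄ = 522.1000 / 14 = 37.2929
UCL = X̄ + 3·M̄R̄/d₂ = 6738.7933 + 3 × 37.2929 / 1.128 = 6837.9765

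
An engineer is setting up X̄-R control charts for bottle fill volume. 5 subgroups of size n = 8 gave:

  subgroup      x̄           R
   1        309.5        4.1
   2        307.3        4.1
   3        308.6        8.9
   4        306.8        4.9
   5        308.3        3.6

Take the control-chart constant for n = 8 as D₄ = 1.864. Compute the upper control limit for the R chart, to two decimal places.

9.54

R̄ = (4.1 + 4.1 + 8.9 + 4.9 + 3.6) / 5 = 25.6000 / 5 = 5.1200
UCL_R = D₄·R̄ = 1.864 × 5.1200 = 9.5437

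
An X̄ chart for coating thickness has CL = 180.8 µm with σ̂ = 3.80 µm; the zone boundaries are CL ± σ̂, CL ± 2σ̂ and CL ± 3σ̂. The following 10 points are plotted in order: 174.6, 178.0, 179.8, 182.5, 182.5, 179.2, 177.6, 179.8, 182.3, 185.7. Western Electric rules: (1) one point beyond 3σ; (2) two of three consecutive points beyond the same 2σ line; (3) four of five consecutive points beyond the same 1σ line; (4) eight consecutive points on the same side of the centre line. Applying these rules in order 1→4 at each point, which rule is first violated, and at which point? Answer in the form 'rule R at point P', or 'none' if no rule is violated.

none

Zone of each point (C = within 1σ̂, B = 1σ̂–2σ̂, A = 2σ̂–3σ̂, * = beyond 3σ̂; sign = side of CL): 1:-B, 2:-C, 3:-C, 4:+C, 5:+C, 6:-C, 7:-C, 8:-C, 9:+C, 10:+B
No rule fires across all 10 points.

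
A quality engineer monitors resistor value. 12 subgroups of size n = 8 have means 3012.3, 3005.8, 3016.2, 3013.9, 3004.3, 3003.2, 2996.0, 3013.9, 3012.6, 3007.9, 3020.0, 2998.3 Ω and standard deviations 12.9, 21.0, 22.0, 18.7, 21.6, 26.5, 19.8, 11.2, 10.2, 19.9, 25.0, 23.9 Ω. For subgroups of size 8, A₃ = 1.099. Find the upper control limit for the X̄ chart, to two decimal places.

3030.01

X̄̄ = (3012.3 + 3005.8 + 3016.2 + 3013.9 + 3004.3 + 3003.2 + 2996.0 + 3013.9 + 3012.6 + 3007.9 + 3020.0 + 2998.3) / 12 = 3008.7000
s̄ = (12.9 + 21.0 + 22.0 + 18.7 + 21.6 + 26.5 + 19.8 + 11.2 + 10.2 + 19.9 + 25.0 + 23.9) / 12 = 19.3917
UCL = X̄̄ + A₃·s̄ = 3008.7000 + 1.099 × 19.3917 = 3030.0114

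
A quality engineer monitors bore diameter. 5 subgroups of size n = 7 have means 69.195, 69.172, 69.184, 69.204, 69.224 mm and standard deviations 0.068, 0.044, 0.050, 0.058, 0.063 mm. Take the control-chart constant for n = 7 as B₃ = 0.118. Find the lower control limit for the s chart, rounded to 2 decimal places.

s̄ = (0.068 + 0.044 + 0.050 + 0.058 + 0.063) / 5 = 0.0566
LCL_s = B₃·s̄ = 0.118 × 0.0566 = 0.0067

0.01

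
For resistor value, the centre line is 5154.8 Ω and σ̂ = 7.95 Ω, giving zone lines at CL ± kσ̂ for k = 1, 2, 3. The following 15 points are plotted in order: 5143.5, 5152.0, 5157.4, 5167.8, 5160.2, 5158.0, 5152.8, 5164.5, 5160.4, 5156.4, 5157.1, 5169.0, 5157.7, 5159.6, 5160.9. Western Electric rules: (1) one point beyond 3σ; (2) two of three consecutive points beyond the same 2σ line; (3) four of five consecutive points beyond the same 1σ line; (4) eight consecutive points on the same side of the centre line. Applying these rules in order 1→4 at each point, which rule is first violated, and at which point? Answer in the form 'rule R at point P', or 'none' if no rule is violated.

Zone of each point (C = within 1σ̂, B = 1σ̂–2σ̂, A = 2σ̂–3σ̂, * = beyond 3σ̂; sign = side of CL): 1:-B, 2:-C, 3:+C, 4:+B, 5:+C, 6:+C, 7:-C, 8:+B, 9:+C, 10:+C, 11:+C, 12:+B, 13:+C, 14:+C, 15:+C
Rule 4 (eight consecutive points on the same side of the centre line) is satisfied at point 15.

rule 4 at point 15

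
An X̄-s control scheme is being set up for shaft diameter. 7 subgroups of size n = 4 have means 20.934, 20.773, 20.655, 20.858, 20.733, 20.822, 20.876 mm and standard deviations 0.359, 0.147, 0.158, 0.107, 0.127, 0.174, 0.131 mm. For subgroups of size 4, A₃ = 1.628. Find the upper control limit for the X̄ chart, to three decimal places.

21.087

X̄̄ = (20.934 + 20.773 + 20.655 + 20.858 + 20.733 + 20.822 + 20.876) / 7 = 20.8073
s̄ = (0.359 + 0.147 + 0.158 + 0.107 + 0.127 + 0.174 + 0.131) / 7 = 0.1719
UCL = X̄̄ + A₃·s̄ = 20.8073 + 1.628 × 0.1719 = 21.0871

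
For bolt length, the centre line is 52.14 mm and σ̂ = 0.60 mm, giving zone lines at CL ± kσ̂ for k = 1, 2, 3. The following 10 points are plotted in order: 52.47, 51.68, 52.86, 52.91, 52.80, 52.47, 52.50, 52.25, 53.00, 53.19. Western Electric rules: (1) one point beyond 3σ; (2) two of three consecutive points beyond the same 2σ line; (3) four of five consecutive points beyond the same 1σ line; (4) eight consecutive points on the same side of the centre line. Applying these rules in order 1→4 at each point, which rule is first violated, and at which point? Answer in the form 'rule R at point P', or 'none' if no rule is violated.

Zone of each point (C = within 1σ̂, B = 1σ̂–2σ̂, A = 2σ̂–3σ̂, * = beyond 3σ̂; sign = side of CL): 1:+C, 2:-C, 3:+B, 4:+B, 5:+B, 6:+C, 7:+C, 8:+C, 9:+B, 10:+B
Rule 4 (eight consecutive points on the same side of the centre line) is satisfied at point 10.

rule 4 at point 10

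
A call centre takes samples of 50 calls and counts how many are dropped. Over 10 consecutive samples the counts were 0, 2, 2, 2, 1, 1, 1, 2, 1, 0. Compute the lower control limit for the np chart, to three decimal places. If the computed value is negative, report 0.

0.000

p̄ = Σdᵢ / (k·n) = 12 / (10 × 50) = 0.02400
LCL = np̄ − 3·√(np̄(1−p̄)) = 1.2000 − 3 × 1.0822 = -2.0467 → 0 (negative, so LCL = 0)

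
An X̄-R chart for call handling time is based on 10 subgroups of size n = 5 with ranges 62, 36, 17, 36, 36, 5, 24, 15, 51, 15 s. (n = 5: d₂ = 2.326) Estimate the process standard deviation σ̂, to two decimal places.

12.77

R̄ = (62 + 36 + 17 + 36 + 36 + 5 + 24 + 15 + 51 + 15) / 10 = 29.7000
σ̂ = R̄ / d₂ = 29.7000 / 2.326 = 12.7687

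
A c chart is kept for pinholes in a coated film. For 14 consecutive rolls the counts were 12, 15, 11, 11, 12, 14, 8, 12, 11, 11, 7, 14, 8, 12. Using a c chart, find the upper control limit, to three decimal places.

c̄ = (12 + 15 + 11 + 11 + 12 + 14 + 8 + 12 + 11 + 11 + 7 + 14 + 8 + 12) / 14 = 158 / 14 = 11.2857
UCL = c̄ + 3√c̄ = 11.2857 + 3 × √11.2857 = 11.2857 + 3 × 3.3594 = 21.3640

21.364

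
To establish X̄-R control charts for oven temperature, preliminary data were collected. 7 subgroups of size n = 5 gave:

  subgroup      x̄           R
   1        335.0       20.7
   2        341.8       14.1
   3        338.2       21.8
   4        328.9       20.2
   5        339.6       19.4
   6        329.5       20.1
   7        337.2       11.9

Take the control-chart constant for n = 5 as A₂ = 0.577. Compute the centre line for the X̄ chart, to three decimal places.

X̄̄ = (335.0 + 341.8 + 338.2 + 328.9 + 339.6 + 329.5 + 337.2) / 7 = 2350.2000 / 7 = 335.7429
CL = X̄̄ = 335.7429

335.743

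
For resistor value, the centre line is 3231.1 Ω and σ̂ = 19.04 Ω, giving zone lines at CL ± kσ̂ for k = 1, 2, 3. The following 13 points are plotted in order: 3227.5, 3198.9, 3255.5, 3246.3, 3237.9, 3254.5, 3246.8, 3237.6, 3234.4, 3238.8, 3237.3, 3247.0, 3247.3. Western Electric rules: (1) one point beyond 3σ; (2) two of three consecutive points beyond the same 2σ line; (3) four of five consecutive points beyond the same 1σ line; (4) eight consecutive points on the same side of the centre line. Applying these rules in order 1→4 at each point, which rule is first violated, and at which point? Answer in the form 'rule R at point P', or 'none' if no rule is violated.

rule 4 at point 10

Zone of each point (C = within 1σ̂, B = 1σ̂–2σ̂, A = 2σ̂–3σ̂, * = beyond 3σ̂; sign = side of CL): 1:-C, 2:-B, 3:+B, 4:+C, 5:+C, 6:+B, 7:+C, 8:+C, 9:+C, 10:+C, 11:+C, 12:+C, 13:+C
Rule 4 (eight consecutive points on the same side of the centre line) is satisfied at point 10.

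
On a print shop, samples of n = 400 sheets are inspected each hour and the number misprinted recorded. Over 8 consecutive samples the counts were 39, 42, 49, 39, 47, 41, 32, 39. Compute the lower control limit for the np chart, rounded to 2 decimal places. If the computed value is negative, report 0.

p̄ = Σdᵢ / (k·n) = 328 / (8 × 400) = 0.10250
LCL = np̄ − 3·√(np̄(1−p̄)) = 41.0000 − 3 × 6.0661 = 22.8017

22.80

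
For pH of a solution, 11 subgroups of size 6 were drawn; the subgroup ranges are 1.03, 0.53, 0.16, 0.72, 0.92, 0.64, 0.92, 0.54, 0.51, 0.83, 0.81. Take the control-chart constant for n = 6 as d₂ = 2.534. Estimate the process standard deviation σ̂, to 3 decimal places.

R̄ = (1.03 + 0.53 + 0.16 + 0.72 + 0.92 + 0.64 + 0.92 + 0.54 + 0.51 + 0.83 + 0.81) / 11 = 0.6918
σ̂ = R̄ / d₂ = 0.6918 / 2.534 = 0.2730

0.273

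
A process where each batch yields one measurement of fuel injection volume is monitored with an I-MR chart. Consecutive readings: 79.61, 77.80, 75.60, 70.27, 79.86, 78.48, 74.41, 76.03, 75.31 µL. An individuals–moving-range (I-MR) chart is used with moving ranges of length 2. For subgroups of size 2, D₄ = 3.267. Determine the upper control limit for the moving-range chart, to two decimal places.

10.91

Moving ranges: 1.81, 2.20, 5.33, 9.59, 1.38, 4.07, 1.62, 0.72; M̄R̄ = 26.7200 / 8 = 3.3400
UCL_MR = D₄·M̄R̄ = 3.267 × 3.3400 = 10.9118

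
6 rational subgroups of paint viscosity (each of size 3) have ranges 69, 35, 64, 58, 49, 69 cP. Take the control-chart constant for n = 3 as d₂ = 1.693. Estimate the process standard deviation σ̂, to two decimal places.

33.86

R̄ = (69 + 35 + 64 + 58 + 49 + 69) / 6 = 57.3333
σ̂ = R̄ / d₂ = 57.3333 / 1.693 = 33.8649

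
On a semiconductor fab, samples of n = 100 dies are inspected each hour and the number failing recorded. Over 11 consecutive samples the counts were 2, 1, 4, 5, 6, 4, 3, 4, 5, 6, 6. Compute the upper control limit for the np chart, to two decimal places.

10.19

p̄ = Σdᵢ / (k·n) = 46 / (11 × 100) = 0.04182
UCL = np̄ + 3·√(np̄(1−p̄)) = 4.1818 + 3 × √(4.1818×0.95818) = 4.1818 + 3 × 2.0017 = 10.1870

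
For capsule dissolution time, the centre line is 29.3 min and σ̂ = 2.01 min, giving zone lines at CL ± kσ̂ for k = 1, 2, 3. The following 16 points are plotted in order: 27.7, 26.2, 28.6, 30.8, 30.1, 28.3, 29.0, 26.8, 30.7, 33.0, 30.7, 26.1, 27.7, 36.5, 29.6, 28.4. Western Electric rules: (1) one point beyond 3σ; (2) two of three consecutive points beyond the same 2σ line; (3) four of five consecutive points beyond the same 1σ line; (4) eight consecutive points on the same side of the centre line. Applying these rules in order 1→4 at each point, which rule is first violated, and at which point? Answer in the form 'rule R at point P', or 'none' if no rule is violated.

rule 1 at point 14

Zone of each point (C = within 1σ̂, B = 1σ̂–2σ̂, A = 2σ̂–3σ̂, * = beyond 3σ̂; sign = side of CL): 1:-C, 2:-B, 3:-C, 4:+C, 5:+C, 6:-C, 7:-C, 8:-B, 9:+C, 10:+B, 11:+C, 12:-B, 13:-C, 14:+*, 15:+C, 16:-C
Rule 1 (one point beyond the 3σ limits) is satisfied at point 14.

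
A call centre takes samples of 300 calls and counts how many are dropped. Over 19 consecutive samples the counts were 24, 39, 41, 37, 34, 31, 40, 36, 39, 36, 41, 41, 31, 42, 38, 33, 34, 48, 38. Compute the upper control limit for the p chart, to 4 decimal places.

0.1803

p̄ = Σdᵢ / (k·n) = 703 / (19 × 300) = 0.12333
UCL = p̄ + 3·√(p̄(1−p̄)/n) = 0.12333 + 3 × √(0.12333×0.87667/300) = 0.12333 + 3 × 0.01898 = 0.18029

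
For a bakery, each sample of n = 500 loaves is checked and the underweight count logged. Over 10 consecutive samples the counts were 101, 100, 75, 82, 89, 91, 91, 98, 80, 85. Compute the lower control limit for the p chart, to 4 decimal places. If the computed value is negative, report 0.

0.1270

p̄ = Σdᵢ / (k·n) = 892 / (10 × 500) = 0.17840
LCL = p̄ − 3·√(p̄(1−p̄)/n) = 0.17840 − 3 × 0.01712 = 0.12704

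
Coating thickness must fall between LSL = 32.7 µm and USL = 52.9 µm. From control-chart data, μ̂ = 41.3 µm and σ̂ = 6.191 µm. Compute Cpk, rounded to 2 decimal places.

0.46

Cpu = (USL − μ̂) / (3σ̂) = (52.9 − 41.3) / (3 × 6.191) = 0.6246; Cpl = (μ̂ − LSL) / (3σ̂) = (41.3 − 32.7) / (3 × 6.191) = 0.4630; Cpk = min(Cpu, Cpl) = 0.4630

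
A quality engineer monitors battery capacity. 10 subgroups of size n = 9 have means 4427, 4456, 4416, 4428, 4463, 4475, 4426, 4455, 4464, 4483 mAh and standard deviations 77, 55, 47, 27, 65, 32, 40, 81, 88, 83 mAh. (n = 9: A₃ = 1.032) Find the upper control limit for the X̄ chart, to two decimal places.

4510.70

X̄̄ = (4427 + 4456 + 4416 + 4428 + 4463 + 4475 + 4426 + 4455 + 4464 + 4483) / 10 = 4449.3000
s̄ = (77 + 55 + 47 + 27 + 65 + 32 + 40 + 81 + 88 + 83) / 10 = 59.5000
UCL = X̄̄ + A₃·s̄ = 4449.3000 + 1.032 × 59.5000 = 4510.7040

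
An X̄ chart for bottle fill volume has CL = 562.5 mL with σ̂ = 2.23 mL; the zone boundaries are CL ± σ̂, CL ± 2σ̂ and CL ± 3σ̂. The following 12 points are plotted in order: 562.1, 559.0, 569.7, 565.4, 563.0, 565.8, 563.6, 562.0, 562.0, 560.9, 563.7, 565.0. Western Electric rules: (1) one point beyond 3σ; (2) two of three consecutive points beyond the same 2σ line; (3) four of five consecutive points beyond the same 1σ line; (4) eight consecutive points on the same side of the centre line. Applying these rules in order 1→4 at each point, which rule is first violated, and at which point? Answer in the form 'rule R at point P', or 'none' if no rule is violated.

Zone of each point (C = within 1σ̂, B = 1σ̂–2σ̂, A = 2σ̂–3σ̂, * = beyond 3σ̂; sign = side of CL): 1:-C, 2:-B, 3:+*, 4:+B, 5:+C, 6:+B, 7:+C, 8:-C, 9:-C, 10:-C, 11:+C, 12:+B
Rule 1 (one point beyond the 3σ limits) is satisfied at point 3.

rule 1 at point 3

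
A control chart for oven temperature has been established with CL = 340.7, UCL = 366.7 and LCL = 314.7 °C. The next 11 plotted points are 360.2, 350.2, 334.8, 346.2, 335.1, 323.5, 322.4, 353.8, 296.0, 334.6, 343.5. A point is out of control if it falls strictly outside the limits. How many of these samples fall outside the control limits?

1

Compare each point to [314.7, 366.7]: sample 9 = 296.0 < LCL.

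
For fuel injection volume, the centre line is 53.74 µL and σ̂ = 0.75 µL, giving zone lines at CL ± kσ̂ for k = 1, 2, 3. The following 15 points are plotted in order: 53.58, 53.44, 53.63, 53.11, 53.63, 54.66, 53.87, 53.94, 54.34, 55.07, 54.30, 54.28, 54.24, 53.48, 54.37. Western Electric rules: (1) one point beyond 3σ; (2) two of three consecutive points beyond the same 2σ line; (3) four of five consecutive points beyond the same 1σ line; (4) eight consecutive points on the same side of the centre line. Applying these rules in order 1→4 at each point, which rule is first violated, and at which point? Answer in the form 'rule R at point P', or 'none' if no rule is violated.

Zone of each point (C = within 1σ̂, B = 1σ̂–2σ̂, A = 2σ̂–3σ̂, * = beyond 3σ̂; sign = side of CL): 1:-C, 2:-C, 3:-C, 4:-C, 5:-C, 6:+B, 7:+C, 8:+C, 9:+C, 10:+B, 11:+C, 12:+C, 13:+C, 14:-C, 15:+C
Rule 4 (eight consecutive points on the same side of the centre line) is satisfied at point 13.

rule 4 at point 13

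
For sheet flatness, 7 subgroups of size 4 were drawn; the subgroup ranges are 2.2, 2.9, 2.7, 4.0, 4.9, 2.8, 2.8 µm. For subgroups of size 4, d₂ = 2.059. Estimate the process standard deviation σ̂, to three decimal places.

R̄ = (2.2 + 2.9 + 2.7 + 4.0 + 4.9 + 2.8 + 2.8) / 7 = 3.1857
σ̂ = R̄ / d₂ = 3.1857 / 2.059 = 1.5472

1.547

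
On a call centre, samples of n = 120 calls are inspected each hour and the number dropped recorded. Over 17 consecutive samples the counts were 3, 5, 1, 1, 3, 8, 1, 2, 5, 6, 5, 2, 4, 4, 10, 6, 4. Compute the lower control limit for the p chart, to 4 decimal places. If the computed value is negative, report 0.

0.0000

p̄ = Σdᵢ / (k·n) = 70 / (17 × 120) = 0.03431
LCL = p̄ − 3·√(p̄(1−p̄)/n) = 0.03431 − 3 × 0.01662 = -0.01554 → 0 (negative, so LCL = 0)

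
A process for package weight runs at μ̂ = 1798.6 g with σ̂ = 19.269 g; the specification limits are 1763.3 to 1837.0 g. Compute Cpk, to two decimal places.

Cpu = (USL − μ̂) / (3σ̂) = (1837.0 − 1798.6) / (3 × 19.269) = 0.6643; Cpl = (μ̂ − LSL) / (3σ̂) = (1798.6 − 1763.3) / (3 × 19.269) = 0.6107; Cpk = min(Cpu, Cpl) = 0.6107

0.61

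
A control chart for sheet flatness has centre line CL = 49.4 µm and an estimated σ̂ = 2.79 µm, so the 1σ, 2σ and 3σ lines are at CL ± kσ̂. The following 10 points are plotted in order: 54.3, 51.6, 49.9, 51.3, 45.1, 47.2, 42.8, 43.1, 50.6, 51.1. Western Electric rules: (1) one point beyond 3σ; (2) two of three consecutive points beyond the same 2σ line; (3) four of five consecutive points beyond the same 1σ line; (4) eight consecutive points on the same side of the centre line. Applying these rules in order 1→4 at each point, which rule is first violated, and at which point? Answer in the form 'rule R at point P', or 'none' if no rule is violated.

Zone of each point (C = within 1σ̂, B = 1σ̂–2σ̂, A = 2σ̂–3σ̂, * = beyond 3σ̂; sign = side of CL): 1:+B, 2:+C, 3:+C, 4:+C, 5:-B, 6:-C, 7:-A, 8:-A, 9:+C, 10:+C
Rule 2 (two of three consecutive points beyond the same 2σ limit) is satisfied at point 8.

rule 2 at point 8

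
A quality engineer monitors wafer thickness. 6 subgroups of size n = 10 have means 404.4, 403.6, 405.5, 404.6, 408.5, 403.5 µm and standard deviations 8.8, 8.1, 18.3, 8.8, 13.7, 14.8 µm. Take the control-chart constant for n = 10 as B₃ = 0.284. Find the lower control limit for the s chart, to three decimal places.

s̄ = (8.8 + 8.1 + 18.3 + 8.8 + 13.7 + 14.8) / 6 = 12.0833
LCL_s = B₃·s̄ = 0.284 × 12.0833 = 3.4317

3.432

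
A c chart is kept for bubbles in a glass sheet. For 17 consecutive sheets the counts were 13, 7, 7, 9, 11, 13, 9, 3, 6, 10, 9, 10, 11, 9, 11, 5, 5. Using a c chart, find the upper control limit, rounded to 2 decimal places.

c̄ = (13 + 7 + 7 + 9 + 11 + 13 + 9 + 3 + 6 + 10 + 9 + 10 + 11 + 9 + 11 + 5 + 5) / 17 = 148 / 17 = 8.7059
UCL = c̄ + 3√c̄ = 8.7059 + 3 × √8.7059 = 8.7059 + 3 × 2.9506 = 17.5576

17.56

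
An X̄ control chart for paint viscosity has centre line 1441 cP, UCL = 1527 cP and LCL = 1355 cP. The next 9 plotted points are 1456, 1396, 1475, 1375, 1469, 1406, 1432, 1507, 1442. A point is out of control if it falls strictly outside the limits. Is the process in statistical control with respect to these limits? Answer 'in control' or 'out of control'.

All 9 points lie within [1355, 1527].

in control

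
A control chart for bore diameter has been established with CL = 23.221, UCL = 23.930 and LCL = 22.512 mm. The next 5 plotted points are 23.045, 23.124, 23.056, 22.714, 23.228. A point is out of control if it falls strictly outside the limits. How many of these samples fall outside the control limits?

All 5 points lie within [22.512, 23.930].

0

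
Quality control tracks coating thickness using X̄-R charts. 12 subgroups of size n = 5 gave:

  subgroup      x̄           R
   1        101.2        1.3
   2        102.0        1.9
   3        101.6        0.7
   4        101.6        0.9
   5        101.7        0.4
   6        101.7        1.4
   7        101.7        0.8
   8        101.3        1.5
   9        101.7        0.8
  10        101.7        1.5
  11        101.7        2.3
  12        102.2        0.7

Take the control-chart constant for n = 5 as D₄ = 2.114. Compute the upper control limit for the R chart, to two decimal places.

2.50

R̄ = (1.3 + 1.9 + 0.7 + 0.9 + 0.4 + 1.4 + 0.8 + 1.5 + 0.8 + 1.5 + 2.3 + 0.7) / 12 = 14.2000 / 12 = 1.1833
UCL_R = D₄·R̄ = 2.114 × 1.1833 = 2.5016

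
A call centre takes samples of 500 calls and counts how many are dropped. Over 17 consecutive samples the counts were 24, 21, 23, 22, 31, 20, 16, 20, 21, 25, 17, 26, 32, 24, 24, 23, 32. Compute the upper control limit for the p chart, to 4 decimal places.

0.0756

p̄ = Σdᵢ / (k·n) = 401 / (17 × 500) = 0.04718
UCL = p̄ + 3·√(p̄(1−p̄)/n) = 0.04718 + 3 × √(0.04718×0.95282/500) = 0.04718 + 3 × 0.00948 = 0.07562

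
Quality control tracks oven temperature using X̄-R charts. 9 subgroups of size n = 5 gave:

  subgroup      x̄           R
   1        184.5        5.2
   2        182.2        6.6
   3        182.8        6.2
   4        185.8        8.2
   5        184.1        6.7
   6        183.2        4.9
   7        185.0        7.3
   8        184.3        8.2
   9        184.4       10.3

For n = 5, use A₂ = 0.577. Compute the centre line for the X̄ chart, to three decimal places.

X̄̄ = (184.5 + 182.2 + 182.8 + 185.8 + 184.1 + 183.2 + 185.0 + 184.3 + 184.4) / 9 = 1656.3000 / 9 = 184.0333
CL = X̄̄ = 184.0333

184.033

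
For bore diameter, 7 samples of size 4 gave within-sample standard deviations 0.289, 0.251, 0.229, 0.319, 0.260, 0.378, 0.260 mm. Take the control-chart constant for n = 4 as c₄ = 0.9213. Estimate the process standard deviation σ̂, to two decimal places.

s̄ = (0.289 + 0.251 + 0.229 + 0.319 + 0.260 + 0.378 + 0.260) / 7 = 0.2837
σ̂ = s̄ / c₄ = 0.2837 / 0.9213 = 0.3079

0.31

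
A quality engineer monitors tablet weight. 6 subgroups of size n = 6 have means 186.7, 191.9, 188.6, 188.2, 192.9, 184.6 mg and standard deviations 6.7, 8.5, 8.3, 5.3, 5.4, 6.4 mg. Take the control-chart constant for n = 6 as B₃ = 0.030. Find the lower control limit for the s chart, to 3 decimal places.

s̄ = (6.7 + 8.5 + 8.3 + 5.3 + 5.4 + 6.4) / 6 = 6.7667
LCL_s = B₃·s̄ = 0.030 × 6.7667 = 0.2030

0.203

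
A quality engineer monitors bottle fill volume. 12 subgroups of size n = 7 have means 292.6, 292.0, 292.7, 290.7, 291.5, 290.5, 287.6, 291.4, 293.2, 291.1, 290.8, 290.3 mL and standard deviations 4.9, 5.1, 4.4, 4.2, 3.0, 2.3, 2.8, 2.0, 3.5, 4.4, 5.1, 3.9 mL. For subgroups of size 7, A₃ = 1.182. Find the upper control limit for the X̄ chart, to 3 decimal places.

295.692

X̄̄ = (292.6 + 292.0 + 292.7 + 290.7 + 291.5 + 290.5 + 287.6 + 291.4 + 293.2 + 291.1 + 290.8 + 290.3) / 12 = 291.2000
s̄ = (4.9 + 5.1 + 4.4 + 4.2 + 3.0 + 2.3 + 2.8 + 2.0 + 3.5 + 4.4 + 5.1 + 3.9) / 12 = 3.8000
UCL = X̄̄ + A₃·s̄ = 291.2000 + 1.182 × 3.8000 = 295.6916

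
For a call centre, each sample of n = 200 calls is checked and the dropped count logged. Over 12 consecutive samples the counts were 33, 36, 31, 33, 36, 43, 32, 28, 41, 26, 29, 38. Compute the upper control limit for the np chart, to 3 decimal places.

49.739

p̄ = Σdᵢ / (k·n) = 406 / (12 × 200) = 0.16917
UCL = np̄ + 3·√(np̄(1−p̄)) = 33.8333 + 3 × √(33.8333×0.83083) = 33.8333 + 3 × 5.3019 = 49.7390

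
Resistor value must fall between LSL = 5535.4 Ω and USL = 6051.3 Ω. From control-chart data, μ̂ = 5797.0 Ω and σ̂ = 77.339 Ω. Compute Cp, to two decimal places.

1.11

Cp = (USL − LSL) / (6σ̂) = (6051.3 − 5535.4) / (6 × 77.339) = 515.9000 / 464.0340 = 1.1118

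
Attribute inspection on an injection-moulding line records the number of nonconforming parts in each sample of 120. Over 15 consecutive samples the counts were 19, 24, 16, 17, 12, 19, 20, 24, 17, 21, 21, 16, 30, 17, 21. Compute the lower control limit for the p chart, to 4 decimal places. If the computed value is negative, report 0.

0.0621

p̄ = Σdᵢ / (k·n) = 294 / (15 × 120) = 0.16333
LCL = p̄ − 3·√(p̄(1−p̄)/n) = 0.16333 − 3 × 0.03375 = 0.06210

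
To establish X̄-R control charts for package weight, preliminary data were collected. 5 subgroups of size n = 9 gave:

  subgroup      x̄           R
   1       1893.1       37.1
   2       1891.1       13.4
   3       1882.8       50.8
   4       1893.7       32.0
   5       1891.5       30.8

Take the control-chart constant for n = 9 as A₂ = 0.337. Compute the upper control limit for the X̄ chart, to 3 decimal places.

1901.500

X̄̄ = (1893.1 + 1891.1 + 1882.8 + 1893.7 + 1891.5) / 5 = 9452.2000 / 5 = 1890.4400
R̄ = (37.1 + 13.4 + 50.8 + 32.0 + 30.8) / 5 = 164.1000 / 5 = 32.8200
UCL = X̄̄ + A₂·R̄ = 1890.4400 + 0.337 × 32.8200 = 1901.5003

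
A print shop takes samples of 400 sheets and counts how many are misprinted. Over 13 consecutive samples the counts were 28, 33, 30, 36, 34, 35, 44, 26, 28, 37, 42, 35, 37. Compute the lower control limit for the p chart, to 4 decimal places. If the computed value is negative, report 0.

0.0436

p̄ = Σdᵢ / (k·n) = 445 / (13 × 400) = 0.08558
LCL = p̄ − 3·√(p̄(1−p̄)/n) = 0.08558 − 3 × 0.01399 = 0.04362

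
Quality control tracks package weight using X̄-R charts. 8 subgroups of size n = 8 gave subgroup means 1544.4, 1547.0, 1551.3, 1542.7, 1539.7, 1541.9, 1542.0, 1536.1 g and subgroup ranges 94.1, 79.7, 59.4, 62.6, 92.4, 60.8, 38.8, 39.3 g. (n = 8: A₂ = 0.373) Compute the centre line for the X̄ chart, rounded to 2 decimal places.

X̄̄ = (1544.4 + 1547.0 + 1551.3 + 1542.7 + 1539.7 + 1541.9 + 1542.0 + 1536.1) / 8 = 12345.1000 / 8 = 1543.1375
CL = X̄̄ = 1543.1375

1543.14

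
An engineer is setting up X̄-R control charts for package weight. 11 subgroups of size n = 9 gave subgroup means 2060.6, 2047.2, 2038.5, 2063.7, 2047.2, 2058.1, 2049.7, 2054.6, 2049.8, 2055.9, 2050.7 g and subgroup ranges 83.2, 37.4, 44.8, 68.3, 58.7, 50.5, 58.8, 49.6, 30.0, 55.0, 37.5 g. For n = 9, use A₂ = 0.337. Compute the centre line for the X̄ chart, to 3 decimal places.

X̄̄ = (2060.6 + 2047.2 + 2038.5 + 2063.7 + 2047.2 + 2058.1 + 2049.7 + 2054.6 + 2049.8 + 2055.9 + 2050.7) / 11 = 22576.0000 / 11 = 2052.3636
CL = X̄̄ = 2052.3636

2052.364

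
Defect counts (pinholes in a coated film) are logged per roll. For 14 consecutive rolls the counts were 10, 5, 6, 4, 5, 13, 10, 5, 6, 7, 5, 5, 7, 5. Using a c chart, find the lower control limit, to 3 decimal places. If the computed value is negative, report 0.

c̄ = (10 + 5 + 6 + 4 + 5 + 13 + 10 + 5 + 6 + 7 + 5 + 5 + 7 + 5) / 14 = 93 / 14 = 6.6429
LCL = c̄ − 3√c̄ = 6.6429 − 3 × 2.5774 = -1.0893 → 0 (cannot be negative)

0.000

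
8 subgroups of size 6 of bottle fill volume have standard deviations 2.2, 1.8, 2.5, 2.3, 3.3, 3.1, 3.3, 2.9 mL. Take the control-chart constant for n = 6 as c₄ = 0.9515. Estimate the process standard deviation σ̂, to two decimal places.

s̄ = (2.2 + 1.8 + 2.5 + 2.3 + 3.3 + 3.1 + 3.3 + 2.9) / 8 = 2.6750
σ̂ = s̄ / c₄ = 2.6750 / 0.9515 = 2.8114

2.81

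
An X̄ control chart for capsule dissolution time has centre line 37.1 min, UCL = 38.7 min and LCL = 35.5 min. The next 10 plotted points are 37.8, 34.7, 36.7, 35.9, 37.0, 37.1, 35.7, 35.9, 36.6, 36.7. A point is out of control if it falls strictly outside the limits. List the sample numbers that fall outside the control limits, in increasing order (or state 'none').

2

Compare each point to [35.5, 38.7]: sample 2 = 34.7 < LCL.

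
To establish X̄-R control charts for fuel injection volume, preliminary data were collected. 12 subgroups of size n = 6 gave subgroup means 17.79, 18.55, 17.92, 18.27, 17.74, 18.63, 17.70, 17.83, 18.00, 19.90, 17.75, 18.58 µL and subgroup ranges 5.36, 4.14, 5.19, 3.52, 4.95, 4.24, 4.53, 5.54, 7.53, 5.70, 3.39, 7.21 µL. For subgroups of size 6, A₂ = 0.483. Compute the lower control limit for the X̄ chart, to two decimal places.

15.75

X̄̄ = (17.79 + 18.55 + 17.92 + 18.27 + 17.74 + 18.63 + 17.70 + 17.83 + 18.00 + 19.90 + 17.75 + 18.58) / 12 = 218.6600 / 12 = 18.2217
R̄ = (5.36 + 4.14 + 5.19 + 3.52 + 4.95 + 4.24 + 4.53 + 5.54 + 7.53 + 5.70 + 3.39 + 7.21) / 12 = 61.3000 / 12 = 5.1083
LCL = X̄̄ − A₂·R̄ = 18.2217 − 0.483 × 5.1083 = 15.7543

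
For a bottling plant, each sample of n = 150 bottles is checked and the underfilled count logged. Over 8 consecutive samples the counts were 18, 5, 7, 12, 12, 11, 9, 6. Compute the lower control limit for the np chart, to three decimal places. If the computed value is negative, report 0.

0.835

p̄ = Σdᵢ / (k·n) = 80 / (8 × 150) = 0.06667
LCL = np̄ − 3·√(np̄(1−p̄)) = 10.0000 − 3 × 3.0551 = 0.8348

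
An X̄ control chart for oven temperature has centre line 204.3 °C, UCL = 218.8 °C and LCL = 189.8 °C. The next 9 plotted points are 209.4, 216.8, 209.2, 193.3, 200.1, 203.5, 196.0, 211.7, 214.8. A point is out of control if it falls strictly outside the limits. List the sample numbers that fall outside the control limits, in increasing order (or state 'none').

All 9 points lie within [189.8, 218.8].

none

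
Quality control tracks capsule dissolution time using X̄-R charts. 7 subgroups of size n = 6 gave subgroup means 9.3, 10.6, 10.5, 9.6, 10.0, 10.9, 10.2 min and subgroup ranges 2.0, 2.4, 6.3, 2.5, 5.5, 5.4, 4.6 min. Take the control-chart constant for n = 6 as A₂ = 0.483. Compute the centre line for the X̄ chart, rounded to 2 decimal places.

X̄̄ = (9.3 + 10.6 + 10.5 + 9.6 + 10.0 + 10.9 + 10.2) / 7 = 71.1000 / 7 = 10.1571
CL = X̄̄ = 10.1571

10.16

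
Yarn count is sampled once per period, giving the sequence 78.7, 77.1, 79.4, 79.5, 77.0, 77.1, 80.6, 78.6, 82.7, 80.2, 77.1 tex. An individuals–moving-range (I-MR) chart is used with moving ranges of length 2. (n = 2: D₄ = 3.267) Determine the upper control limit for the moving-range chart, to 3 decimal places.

7.122

Moving ranges: 1.6, 2.3, 0.1, 2.5, 0.1, 3.5, 2.0, 4.1, 2.5, 3.1; M̄R̄ = 21.8000 / 10 = 2.1800
UCL_MR = D₄·M̄R̄ = 3.267 × 2.1800 = 7.1221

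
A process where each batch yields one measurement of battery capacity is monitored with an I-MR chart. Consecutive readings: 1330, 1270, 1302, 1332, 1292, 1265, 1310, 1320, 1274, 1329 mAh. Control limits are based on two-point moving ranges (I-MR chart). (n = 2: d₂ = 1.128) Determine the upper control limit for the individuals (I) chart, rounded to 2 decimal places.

X̄ = (1330 + 1270 + 1302 + 1332 + 1292 + 1265 + 1310 + 1320 + 1274 + 1329) / 10 = 1302.4000
Moving ranges: 60, 32, 30, 40, 27, 45, 10, 46, 55; M̄R̄ = 345.0000 / 9 = 38.3333
UCL = X̄ + 3·M̄R̄/d₂ = 1302.4000 + 3 × 38.3333 / 1.128 = 1404.3504

1404.35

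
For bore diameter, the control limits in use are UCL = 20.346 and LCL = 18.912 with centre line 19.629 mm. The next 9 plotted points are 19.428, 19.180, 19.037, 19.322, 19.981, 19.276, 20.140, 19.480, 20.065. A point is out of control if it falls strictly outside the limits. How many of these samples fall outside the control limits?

All 9 points lie within [18.912, 20.346].

0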